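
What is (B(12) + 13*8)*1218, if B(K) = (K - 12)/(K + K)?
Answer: 126672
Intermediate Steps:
B(K) = (-12 + K)/(2*K) (B(K) = (-12 + K)/((2*K)) = (-12 + K)*(1/(2*K)) = (-12 + K)/(2*K))
(B(12) + 13*8)*1218 = ((½)*(-12 + 12)/12 + 13*8)*1218 = ((½)*(1/12)*0 + 104)*1218 = (0 + 104)*1218 = 104*1218 = 126672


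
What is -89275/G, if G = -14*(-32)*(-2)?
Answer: 89275/896 ≈ 99.637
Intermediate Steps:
G = -896 (G = 448*(-2) = -896)
-89275/G = -89275/(-896) = -89275*(-1/896) = 89275/896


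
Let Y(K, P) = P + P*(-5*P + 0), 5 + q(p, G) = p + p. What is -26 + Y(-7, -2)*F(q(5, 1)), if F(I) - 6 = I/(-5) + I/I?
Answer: -158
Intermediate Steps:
q(p, G) = -5 + 2*p (q(p, G) = -5 + (p + p) = -5 + 2*p)
F(I) = 7 - I/5 (F(I) = 6 + (I/(-5) + I/I) = 6 + (I*(-⅕) + 1) = 6 + (-I/5 + 1) = 6 + (1 - I/5) = 7 - I/5)
Y(K, P) = P - 5*P² (Y(K, P) = P + P*(-5*P) = P - 5*P²)
-26 + Y(-7, -2)*F(q(5, 1)) = -26 + (-2*(1 - 5*(-2)))*(7 - (-5 + 2*5)/5) = -26 + (-2*(1 + 10))*(7 - (-5 + 10)/5) = -26 + (-2*11)*(7 - ⅕*5) = -26 - 22*(7 - 1) = -26 - 22*6 = -26 - 132 = -158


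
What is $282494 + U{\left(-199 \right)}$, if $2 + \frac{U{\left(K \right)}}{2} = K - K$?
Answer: $282490$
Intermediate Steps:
$U{\left(K \right)} = -4$ ($U{\left(K \right)} = -4 + 2 \left(K - K\right) = -4 + 2 \cdot 0 = -4 + 0 = -4$)
$282494 + U{\left(-199 \right)} = 282494 - 4 = 282490$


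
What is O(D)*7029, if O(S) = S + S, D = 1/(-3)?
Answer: -4686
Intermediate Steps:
D = -1/3 ≈ -0.33333
O(S) = 2*S
O(D)*7029 = (2*(-1/3))*7029 = -2/3*7029 = -4686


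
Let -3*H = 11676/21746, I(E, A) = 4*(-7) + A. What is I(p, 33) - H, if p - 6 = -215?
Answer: 56311/10873 ≈ 5.1790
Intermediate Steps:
p = -209 (p = 6 - 215 = -209)
I(E, A) = -28 + A
H = -1946/10873 (H = -3892/21746 = -⅓*5838/10873 = -1946/10873 ≈ -0.17898)
I(p, 33) - H = (-28 + 33) - 1*(-1946/10873) = 5 + 1946/10873 = 56311/10873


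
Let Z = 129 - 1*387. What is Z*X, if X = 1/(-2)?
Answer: 129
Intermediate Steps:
X = -½ ≈ -0.50000
Z = -258 (Z = 129 - 387 = -258)
Z*X = -258*(-½) = 129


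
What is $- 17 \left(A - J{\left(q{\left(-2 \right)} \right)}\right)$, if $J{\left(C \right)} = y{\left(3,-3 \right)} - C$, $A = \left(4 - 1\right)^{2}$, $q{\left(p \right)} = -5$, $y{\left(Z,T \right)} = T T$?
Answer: $85$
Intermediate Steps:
$y{\left(Z,T \right)} = T^{2}$
$A = 9$ ($A = 3^{2} = 9$)
$J{\left(C \right)} = 9 - C$ ($J{\left(C \right)} = \left(-3\right)^{2} - C = 9 - C$)
$- 17 \left(A - J{\left(q{\left(-2 \right)} \right)}\right) = - 17 \left(9 - \left(9 - -5\right)\right) = - 17 \left(9 - \left(9 + 5\right)\right) = - 17 \left(9 - 14\right) = \left(-17\right) \left(-5\right) = 85$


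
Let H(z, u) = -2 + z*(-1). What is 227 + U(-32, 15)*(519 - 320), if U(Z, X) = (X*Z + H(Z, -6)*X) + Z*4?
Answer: -31215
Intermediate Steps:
H(z, u) = -2 - z
U(Z, X) = 4*Z + X*Z + X*(-2 - Z) (U(Z, X) = (X*Z + (-2 - Z)*X) + Z*4 = (X*Z + X*(-2 - Z)) + 4*Z = 4*Z + X*Z + X*(-2 - Z))
227 + U(-32, 15)*(519 - 320) = 227 + (-2*15 + 4*(-32))*(519 - 320) = 227 + (-30 - 128)*199 = 227 - 158*199 = 227 - 31442 = -31215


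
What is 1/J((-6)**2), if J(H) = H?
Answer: 1/36 ≈ 0.027778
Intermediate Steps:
1/J((-6)**2) = 1/((-6)**2) = 1/36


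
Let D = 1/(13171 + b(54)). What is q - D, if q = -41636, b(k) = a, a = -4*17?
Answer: -545556509/13103 ≈ -41636.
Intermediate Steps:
a = -68
b(k) = -68
D = 1/13103 (D = 1/(13171 - 68) = 1/13103 ≈ 7.6318e-5)
q - D = -41636 - 1*1/13103 = -41636 - 1/13103 = -545556509/13103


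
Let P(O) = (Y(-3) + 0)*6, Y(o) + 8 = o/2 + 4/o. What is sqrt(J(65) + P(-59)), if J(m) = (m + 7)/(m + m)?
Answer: I*sqrt(272285)/65 ≈ 8.0278*I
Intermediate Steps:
Y(o) = -8 + o/2 + 4/o (Y(o) = -8 + (o/2 + 4/o) = -8 + o/2 + 4/o)
P(O) = -65 (P(O) = ((-8 + (1/2)*(-3) + 4/(-3)) + 0)*6 = ((-8 - 3/2 + 4*(-1/3)) + 0)*6 = ((-8 - 3/2 - 4/3) + 0)*6 = (-65/6 + 0)*6 = -65/6*6 = -65)
J(m) = (7 + m)/(2*m) (J(m) = (7 + m)/((2*m)) = (7 + m)*(1/(2*m)) = (7 + m)/(2*m))
sqrt(J(65) + P(-59)) = sqrt((1/2)*(7 + 65)/65 - 65) = sqrt((1/2)*(1/65)*72 - 65) = sqrt(36/65 - 65) = sqrt(-4189/65) = I*sqrt(272285)/65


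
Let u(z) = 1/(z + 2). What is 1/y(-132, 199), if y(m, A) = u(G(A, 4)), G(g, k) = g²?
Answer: 39603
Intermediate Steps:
u(z) = 1/(2 + z)
y(m, A) = 1/(2 + A²)
1/y(-132, 199) = 1/(1/(2 + 199²)) = 1/(1/(2 + 39601)) = 1/(1/39603) = 39603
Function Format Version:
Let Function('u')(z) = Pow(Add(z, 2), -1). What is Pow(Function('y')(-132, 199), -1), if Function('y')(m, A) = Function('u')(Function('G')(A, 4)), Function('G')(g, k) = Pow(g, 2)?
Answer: 39603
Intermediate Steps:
Function('u')(z) = Pow(Add(2, z), -1)
Function('y')(m, A) = Pow(Add(2, Pow(A, 2)), -1)
Pow(Function('y')(-132, 199), -1) = Pow(Pow(Add(2, Pow(199, 2)), -1), -1) = Pow(Pow(Add(2, 39601), -1), -1) = Pow(Pow(39603, -1), -1) = Pow(Rational(1, 39603), -1) = 39603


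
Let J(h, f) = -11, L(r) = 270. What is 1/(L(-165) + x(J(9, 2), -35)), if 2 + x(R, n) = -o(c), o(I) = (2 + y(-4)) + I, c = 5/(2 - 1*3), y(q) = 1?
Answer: 1/270 ≈ 0.0037037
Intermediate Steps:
c = -5 (c = 5/(2 - 3) = 5/(-1) = 5*(-1) = -5)
o(I) = 3 + I (o(I) = (2 + 1) + I = 3 + I)
x(R, n) = 0 (x(R, n) = -2 - (3 - 5) = -2 - 1*(-2) = -2 + 2 = 0)
1/(L(-165) + x(J(9, 2), -35)) = 1/(270 + 0) = 1/270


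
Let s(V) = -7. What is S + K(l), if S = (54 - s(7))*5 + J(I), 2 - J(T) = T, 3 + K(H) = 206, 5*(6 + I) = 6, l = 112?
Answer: 2574/5 ≈ 514.80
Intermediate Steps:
I = -24/5 (I = -6 + (⅕)*6 = -6 + 6/5 = -24/5 ≈ -4.8000)
K(H) = 203 (K(H) = -3 + 206 = 203)
J(T) = 2 - T
S = 1559/5 (S = (54 - 1*(-7))*5 + (2 - 1*(-24/5)) = (54 + 7)*5 + (2 + 24/5) = 61*5 + 34/5 = 305 + 34/5 = 1559/5 ≈ 311.80)
S + K(l) = 1559/5 + 203 = 2574/5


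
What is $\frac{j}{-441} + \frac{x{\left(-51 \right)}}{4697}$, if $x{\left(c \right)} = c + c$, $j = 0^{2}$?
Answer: $- \frac{102}{4697} \approx -0.021716$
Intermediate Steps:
$j = 0$
$x{\left(c \right)} = 2 c$
$\frac{j}{-441} + \frac{x{\left(-51 \right)}}{4697} = \frac{0}{-441} + \frac{2 \left(-51\right)}{4697} = 0 \left(- \frac{1}{441}\right) - \frac{102}{4697} = 0 - \frac{102}{4697} = - \frac{102}{4697}$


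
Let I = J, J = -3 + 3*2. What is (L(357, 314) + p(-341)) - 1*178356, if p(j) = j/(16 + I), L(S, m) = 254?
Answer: -3384279/19 ≈ -1.7812e+5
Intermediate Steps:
J = 3 (J = -3 + 6 = 3)
I = 3
p(j) = j/19 (p(j) = j/(16 + 3) = j/19)
(L(357, 314) + p(-341)) - 1*178356 = (254 + (1/19)*(-341)) - 1*178356 = (254 - 341/19) - 178356 = 4485/19 - 178356 = -3384279/19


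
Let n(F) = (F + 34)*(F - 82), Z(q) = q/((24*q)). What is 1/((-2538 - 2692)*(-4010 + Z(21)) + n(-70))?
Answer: 12/251730649 ≈ 4.7670e-8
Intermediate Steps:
Z(q) = 1/24 (Z(q) = q*(1/(24*q)) = 1/24)
n(F) = (-82 + F)*(34 + F) (n(F) = (34 + F)*(-82 + F) = (-82 + F)*(34 + F))
1/((-2538 - 2692)*(-4010 + Z(21)) + n(-70)) = 1/((-2538 - 2692)*(-4010 + 1/24) + (-2788 + (-70)² - 48*(-70))) = 1/(-5230*(-96239/24) + (-2788 + 4900 + 3360)) = 1/(251664985/12 + 5472) = 1/(251730649/12) = 12/251730649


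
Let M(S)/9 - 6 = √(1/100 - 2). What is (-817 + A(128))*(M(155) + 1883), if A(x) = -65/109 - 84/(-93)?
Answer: -5345356822/3379 - 12418227*I*√199/16895 ≈ -1.5819e+6 - 10369.0*I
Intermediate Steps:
A(x) = 1037/3379 (A(x) = -65*1/109 - 84*(-1/93) = -65/109 + 28/31 = 1037/3379)
M(S) = 54 + 9*I*√199/10 (M(S) = 54 + 9*√(1/100 - 2) = 54 + 9*√(-199/100) = 54 + 9*(I*√199/10) = 54 + 9*I*√199/10)
(-817 + A(128))*(M(155) + 1883) = (-817 + 1037/3379)*((54 + 9*I*√199/10) + 1883) = -2759606*(1937 + 9*I*√199/10)/3379 = -5345356822/3379 - 12418227*I*√199/16895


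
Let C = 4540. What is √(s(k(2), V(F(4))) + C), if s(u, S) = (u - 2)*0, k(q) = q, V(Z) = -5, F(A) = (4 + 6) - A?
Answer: 2*√1135 ≈ 67.380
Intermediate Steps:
F(A) = 10 - A
s(u, S) = 0 (s(u, S) = (-2 + u)*0 = 0)
√(s(k(2), V(F(4))) + C) = √(0 + 4540) = √4540 = 2*√1135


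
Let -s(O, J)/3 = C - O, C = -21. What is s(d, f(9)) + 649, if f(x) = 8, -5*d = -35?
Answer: 733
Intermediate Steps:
d = 7 (d = -⅕*(-35) = 7)
s(O, J) = 63 + 3*O (s(O, J) = -3*(-21 - O) = 63 + 3*O)
s(d, f(9)) + 649 = (63 + 3*7) + 649 = (63 + 21) + 649 = 84 + 649 = 733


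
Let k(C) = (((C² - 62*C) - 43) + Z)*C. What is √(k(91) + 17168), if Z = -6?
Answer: √252858 ≈ 502.85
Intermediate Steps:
k(C) = C*(-49 + C² - 62*C) (k(C) = (((C² - 62*C) - 43) - 6)*C = ((-43 + C² - 62*C) - 6)*C = (-49 + C² - 62*C)*C = C*(-49 + C² - 62*C))
√(k(91) + 17168) = √(91*(-49 + 91² - 62*91) + 17168) = √(91*(-49 + 8281 - 5642) + 17168) = √(91*2590 + 17168) = √(235690 + 17168) = √252858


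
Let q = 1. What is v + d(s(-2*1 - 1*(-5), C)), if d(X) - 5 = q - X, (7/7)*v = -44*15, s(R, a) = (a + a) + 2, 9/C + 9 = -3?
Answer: -1309/2 ≈ -654.50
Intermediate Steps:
C = -3/4 (C = 9/(-9 - 3) = 9/(-12) = 9*(-1/12) = -3/4 ≈ -0.75000)
s(R, a) = 2 + 2*a (s(R, a) = 2*a + 2 = 2 + 2*a)
v = -660 (v = -44*15 = -660)
d(X) = 6 - X (d(X) = 5 + (1 - X) = 6 - X)
v + d(s(-2*1 - 1*(-5), C)) = -660 + (6 - (2 + 2*(-3/4))) = -660 + (6 - (2 - 3/2)) = -660 + (6 - 1*1/2) = -660 + (6 - 1/2) = -660 + 11/2 = -1309/2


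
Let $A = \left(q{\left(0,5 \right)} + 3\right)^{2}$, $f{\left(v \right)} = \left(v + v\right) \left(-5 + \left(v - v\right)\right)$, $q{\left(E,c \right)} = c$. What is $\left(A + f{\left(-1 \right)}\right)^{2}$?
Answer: $5476$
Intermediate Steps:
$f{\left(v \right)} = - 10 v$ ($f{\left(v \right)} = 2 v \left(-5 + 0\right) = 2 v \left(-5\right) = - 10 v$)
$A = 64$ ($A = \left(5 + 3\right)^{2} = 8^{2} = 64$)
$\left(A + f{\left(-1 \right)}\right)^{2} = \left(64 - -10\right)^{2} = \left(64 + 10\right)^{2} = 74^{2} = 5476$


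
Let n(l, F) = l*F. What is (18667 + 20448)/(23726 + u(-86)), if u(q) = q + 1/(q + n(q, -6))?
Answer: 16819450/10165201 ≈ 1.6546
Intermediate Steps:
n(l, F) = F*l
u(q) = q - 1/(5*q) (u(q) = q + 1/(q - 6*q) = q + 1/(-5*q) = q - 1/(5*q))
(18667 + 20448)/(23726 + u(-86)) = (18667 + 20448)/(23726 + (-86 - ⅕/(-86))) = 39115/(23726 + (-86 - ⅕*(-1/86))) = 39115/(23726 + (-86 + 1/430)) = 39115/(23726 - 36979/430) = 39115/(10165201/430) = 39115*(430/10165201) = 16819450/10165201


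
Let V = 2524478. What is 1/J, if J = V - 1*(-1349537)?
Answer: 1/3874015 ≈ 2.5813e-7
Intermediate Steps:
J = 3874015 (J = 2524478 - 1*(-1349537) = 2524478 + 1349537 = 3874015)
1/J = 1/3874015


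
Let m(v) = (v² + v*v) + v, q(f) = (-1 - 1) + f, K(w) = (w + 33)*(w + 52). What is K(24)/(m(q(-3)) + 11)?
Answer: 1083/14 ≈ 77.357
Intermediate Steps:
K(w) = (33 + w)*(52 + w)
q(f) = -2 + f
m(v) = v + 2*v² (m(v) = (v² + v²) + v = 2*v² + v = v + 2*v²)
K(24)/(m(q(-3)) + 11) = (1716 + 24² + 85*24)/((-2 - 3)*(1 + 2*(-2 - 3)) + 11) = (1716 + 576 + 2040)/(-5*(1 + 2*(-5)) + 11) = 4332/(-5*(1 - 10) + 11) = 4332/(-5*(-9) + 11) = 4332/(45 + 11) = 4332/56 = 4332*(1/56) = 1083/14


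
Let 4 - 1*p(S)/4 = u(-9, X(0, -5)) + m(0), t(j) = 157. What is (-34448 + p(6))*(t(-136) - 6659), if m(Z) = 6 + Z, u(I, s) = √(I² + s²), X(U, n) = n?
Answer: 224032912 + 26008*√106 ≈ 2.2430e+8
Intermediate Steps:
p(S) = -8 - 4*√106 (p(S) = 16 - 4*(√((-9)² + (-5)²) + (6 + 0)) = 16 - 4*(√(81 + 25) + 6) = 16 - 4*(√106 + 6) = 16 - 4*(6 + √106) = 16 + (-24 - 4*√106) = -8 - 4*√106)
(-34448 + p(6))*(t(-136) - 6659) = (-34448 + (-8 - 4*√106))*(157 - 6659) = (-34456 - 4*√106)*(-6502) = 224032912 + 26008*√106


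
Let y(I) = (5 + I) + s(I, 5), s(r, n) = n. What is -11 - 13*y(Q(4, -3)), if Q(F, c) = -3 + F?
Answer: -154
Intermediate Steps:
y(I) = 10 + I (y(I) = (5 + I) + 5 = 10 + I)
-11 - 13*y(Q(4, -3)) = -11 - 13*(10 + (-3 + 4)) = -11 - 13*(10 + 1) = -11 - 13*11 = -11 - 143 = -154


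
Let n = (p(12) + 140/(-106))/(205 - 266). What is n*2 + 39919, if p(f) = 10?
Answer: 129057207/3233 ≈ 39919.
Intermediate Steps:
n = -460/3233 (n = (10 + 140/(-106))/(205 - 266) = (10 + 140*(-1/106))/(-61) = (10 - 70/53)*(-1/61) = (460/53)*(-1/61) = -460/3233 ≈ -0.14228)
n*2 + 39919 = -460/3233*2 + 39919 = -920/3233 + 39919 = 129057207/3233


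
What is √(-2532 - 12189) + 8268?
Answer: 8268 + I*√14721 ≈ 8268.0 + 121.33*I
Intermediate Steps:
√(-2532 - 12189) + 8268 = √(-14721) + 8268 = I*√14721 + 8268 = 8268 + I*√14721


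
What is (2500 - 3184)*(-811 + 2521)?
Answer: -1169640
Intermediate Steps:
(2500 - 3184)*(-811 + 2521) = -684*1710 = -1169640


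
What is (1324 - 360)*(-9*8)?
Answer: -69408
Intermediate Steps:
(1324 - 360)*(-9*8) = 964*(-72) = -69408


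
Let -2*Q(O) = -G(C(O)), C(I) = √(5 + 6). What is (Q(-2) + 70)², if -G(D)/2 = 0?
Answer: 4900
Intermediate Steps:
C(I) = √11
G(D) = 0 (G(D) = -2*0 = 0)
Q(O) = 0 (Q(O) = -(-1)*0/2 = -½*0 = 0)
(Q(-2) + 70)² = (0 + 70)² = 70² = 4900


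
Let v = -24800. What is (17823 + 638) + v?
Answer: -6339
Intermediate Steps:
(17823 + 638) + v = (17823 + 638) - 24800 = 18461 - 24800 = -6339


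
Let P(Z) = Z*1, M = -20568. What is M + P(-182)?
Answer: -20750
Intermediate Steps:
P(Z) = Z
M + P(-182) = -20568 - 182 = -20750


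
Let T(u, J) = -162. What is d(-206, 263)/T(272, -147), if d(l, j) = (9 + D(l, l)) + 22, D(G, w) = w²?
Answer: -42467/162 ≈ -262.14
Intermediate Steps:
d(l, j) = 31 + l² (d(l, j) = (9 + l²) + 22 = 31 + l²)
d(-206, 263)/T(272, -147) = (31 + (-206)²)/(-162) = (31 + 42436)*(-1/162) = 42467*(-1/162) = -42467/162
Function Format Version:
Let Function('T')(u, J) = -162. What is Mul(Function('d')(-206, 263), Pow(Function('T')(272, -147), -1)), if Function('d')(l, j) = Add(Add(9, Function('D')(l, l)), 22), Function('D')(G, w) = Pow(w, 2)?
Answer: Rational(-42467, 162) ≈ -262.14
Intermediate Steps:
Function('d')(l, j) = Add(31, Pow(l, 2)) (Function('d')(l, j) = Add(Add(9, Pow(l, 2)), 22) = Add(31, Pow(l, 2)))
Mul(Function('d')(-206, 263), Pow(Function('T')(272, -147), -1)) = Mul(Add(31, Pow(-206, 2)), Pow(-162, -1)) = Mul(Add(31, 42436), Rational(-1, 162)) = Mul(42467, Rational(-1, 162)) = Rational(-42467, 162)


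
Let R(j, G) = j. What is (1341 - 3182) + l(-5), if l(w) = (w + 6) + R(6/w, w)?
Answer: -9206/5 ≈ -1841.2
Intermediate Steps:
l(w) = 6 + w + 6/w (l(w) = (w + 6) + 6/w = (6 + w) + 6/w = 6 + w + 6/w)
(1341 - 3182) + l(-5) = (1341 - 3182) + (6 - 5 + 6/(-5)) = -1841 + (6 - 5 + 6*(-⅕)) = -1841 + (6 - 5 - 6/5) = -1841 - ⅕ = -9206/5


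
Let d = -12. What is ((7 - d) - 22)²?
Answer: 9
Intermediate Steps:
((7 - d) - 22)² = ((7 - 1*(-12)) - 22)² = ((7 + 12) - 22)² = (19 - 22)² = (-3)² = 9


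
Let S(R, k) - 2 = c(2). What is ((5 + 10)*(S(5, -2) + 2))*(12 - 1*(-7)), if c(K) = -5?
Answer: -285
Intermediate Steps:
S(R, k) = -3 (S(R, k) = 2 - 5 = -3)
((5 + 10)*(S(5, -2) + 2))*(12 - 1*(-7)) = ((5 + 10)*(-3 + 2))*(12 - 1*(-7)) = (15*(-1))*(12 + 7) = -15*19 = -285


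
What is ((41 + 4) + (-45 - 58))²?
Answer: 3364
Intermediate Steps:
((41 + 4) + (-45 - 58))² = (45 - 103)² = (-58)² = 3364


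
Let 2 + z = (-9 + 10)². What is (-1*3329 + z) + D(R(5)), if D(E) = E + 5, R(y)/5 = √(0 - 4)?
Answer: -3325 + 10*I ≈ -3325.0 + 10.0*I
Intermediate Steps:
R(y) = 10*I (R(y) = 5*√(0 - 4) = 5*√(-4) = 5*(2*I) = 10*I)
z = -1 (z = -2 + (-9 + 10)² = -2 + 1² = -2 + 1 = -1)
D(E) = 5 + E
(-1*3329 + z) + D(R(5)) = (-1*3329 - 1) + (5 + 10*I) = (-3329 - 1) + (5 + 10*I) = -3330 + (5 + 10*I) = -3325 + 10*I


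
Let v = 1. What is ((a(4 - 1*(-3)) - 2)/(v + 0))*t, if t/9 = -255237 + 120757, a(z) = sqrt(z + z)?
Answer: 2420640 - 1210320*sqrt(14) ≈ -2.1080e+6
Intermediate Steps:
a(z) = sqrt(2)*sqrt(z) (a(z) = sqrt(2*z) = sqrt(2)*sqrt(z))
t = -1210320 (t = 9*(-255237 + 120757) = 9*(-134480) = -1210320)
((a(4 - 1*(-3)) - 2)/(v + 0))*t = ((sqrt(2)*sqrt(4 - 1*(-3)) - 2)/(1 + 0))*(-1210320) = ((sqrt(2)*sqrt(4 + 3) - 2)/1)*(-1210320) = ((sqrt(2)*sqrt(7) - 2)*1)*(-1210320) = ((sqrt(14) - 2)*1)*(-1210320) = ((-2 + sqrt(14))*1)*(-1210320) = (-2 + sqrt(14))*(-1210320) = 2420640 - 1210320*sqrt(14)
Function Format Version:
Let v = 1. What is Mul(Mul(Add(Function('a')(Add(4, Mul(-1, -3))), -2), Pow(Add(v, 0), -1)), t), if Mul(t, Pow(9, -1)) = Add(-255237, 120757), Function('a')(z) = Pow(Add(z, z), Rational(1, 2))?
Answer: Add(2420640, Mul(-1210320, Pow(14, Rational(1, 2)))) ≈ -2.1080e+6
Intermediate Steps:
Function('a')(z) = Mul(Pow(2, Rational(1, 2)), Pow(z, Rational(1, 2))) (Function('a')(z) = Pow(Mul(2, z), Rational(1, 2)) = Mul(Pow(2, Rational(1, 2)), Pow(z, Rational(1, 2))))
t = -1210320 (t = Mul(9, Add(-255237, 120757)) = Mul(9, -134480) = -1210320)
Mul(Mul(Add(Function('a')(Add(4, Mul(-1, -3))), -2), Pow(Add(v, 0), -1)), t) = Mul(Mul(Add(Mul(Pow(2, Rational(1, 2)), Pow(Add(4, Mul(-1, -3)), Rational(1, 2))), -2), Pow(Add(1, 0), -1)), -1210320) = Mul(Mul(Add(Mul(Pow(2, Rational(1, 2)), Pow(Add(4, 3), Rational(1, 2))), -2), Pow(1, -1)), -1210320) = Mul(Mul(Add(Mul(Pow(2, Rational(1, 2)), Pow(7, Rational(1, 2))), -2), 1), -1210320) = Mul(Mul(Add(Pow(14, Rational(1, 2)), -2), 1), -1210320) = Mul(Mul(Add(-2, Pow(14, Rational(1, 2))), 1), -1210320) = Mul(Add(-2, Pow(14, Rational(1, 2))), -1210320) = Add(2420640, Mul(-1210320, Pow(14, Rational(1, 2))))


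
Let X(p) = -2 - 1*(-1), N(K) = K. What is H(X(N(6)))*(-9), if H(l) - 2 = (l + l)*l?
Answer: -36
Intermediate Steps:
X(p) = -1 (X(p) = -2 + 1 = -1)
H(l) = 2 + 2*l**2 (H(l) = 2 + (l + l)*l = 2 + (2*l)*l = 2 + 2*l**2)
H(X(N(6)))*(-9) = (2 + 2*(-1)**2)*(-9) = (2 + 2*1)*(-9) = (2 + 2)*(-9) = 4*(-9) = -36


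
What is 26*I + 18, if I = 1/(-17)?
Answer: 280/17 ≈ 16.471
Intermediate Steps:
I = -1/17 ≈ -0.058824
26*I + 18 = 26*(-1/17) + 18 = -26/17 + 18 = 280/17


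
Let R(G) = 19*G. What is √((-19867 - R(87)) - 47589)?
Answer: I*√69109 ≈ 262.89*I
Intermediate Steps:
√((-19867 - R(87)) - 47589) = √((-19867 - 19*87) - 47589) = √((-19867 - 1*1653) - 47589) = √((-19867 - 1653) - 47589) = √(-21520 - 47589) = √(-69109) = I*√69109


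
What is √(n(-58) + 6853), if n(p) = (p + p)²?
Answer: √20309 ≈ 142.51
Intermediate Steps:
n(p) = 4*p² (n(p) = (2*p)² = 4*p²)
√(n(-58) + 6853) = √(4*(-58)² + 6853) = √(4*3364 + 6853) = √(13456 + 6853) = √20309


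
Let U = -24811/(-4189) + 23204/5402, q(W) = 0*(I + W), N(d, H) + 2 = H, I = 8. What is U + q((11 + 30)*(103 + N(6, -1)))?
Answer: 115615289/11314489 ≈ 10.218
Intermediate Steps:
N(d, H) = -2 + H
q(W) = 0 (q(W) = 0*(8 + W) = 0)
U = 115615289/11314489 (U = -24811*(-1/4189) + 23204*(1/5402) = 24811/4189 + 11602/2701 = 115615289/11314489 ≈ 10.218)
U + q((11 + 30)*(103 + N(6, -1))) = 115615289/11314489 + 0 = 115615289/11314489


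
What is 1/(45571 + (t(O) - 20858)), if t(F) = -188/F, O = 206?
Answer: 103/2545345 ≈ 4.0466e-5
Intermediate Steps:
1/(45571 + (t(O) - 20858)) = 1/(45571 + (-188/206 - 20858)) = 1/(45571 + (-188*1/206 - 20858)) = 1/(45571 + (-94/103 - 20858)) = 1/(45571 - 2148468/103) = 1/(2545345/103) = 103/2545345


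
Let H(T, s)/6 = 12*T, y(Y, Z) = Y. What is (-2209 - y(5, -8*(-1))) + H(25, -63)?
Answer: -414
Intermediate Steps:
H(T, s) = 72*T (H(T, s) = 6*(12*T) = 72*T)
(-2209 - y(5, -8*(-1))) + H(25, -63) = (-2209 - 1*5) + 72*25 = (-2209 - 5) + 1800 = -2214 + 1800 = -414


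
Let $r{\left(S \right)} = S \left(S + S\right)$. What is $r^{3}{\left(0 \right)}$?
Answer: $0$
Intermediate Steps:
$r{\left(S \right)} = 2 S^{2}$ ($r{\left(S \right)} = S 2 S = 2 S^{2}$)
$r^{3}{\left(0 \right)} = \left(2 \cdot 0^{2}\right)^{3} = \left(2 \cdot 0\right)^{3} = 0^{3} = 0$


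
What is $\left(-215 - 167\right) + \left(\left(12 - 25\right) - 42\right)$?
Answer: $-437$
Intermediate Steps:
$\left(-215 - 167\right) + \left(\left(12 - 25\right) - 42\right) = -382 - 55 = -437$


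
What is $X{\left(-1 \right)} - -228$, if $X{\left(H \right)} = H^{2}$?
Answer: $229$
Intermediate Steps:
$X{\left(-1 \right)} - -228 = \left(-1\right)^{2} - -228 = 1 + 228 = 229$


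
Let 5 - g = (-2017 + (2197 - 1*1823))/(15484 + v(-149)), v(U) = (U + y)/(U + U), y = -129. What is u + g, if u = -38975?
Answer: -89913482543/2307255 ≈ -38970.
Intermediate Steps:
v(U) = (-129 + U)/(2*U) (v(U) = (U - 129)/(U + U) = (-129 + U)/((2*U)) = (-129 + U)*(1/(2*U)) = (-129 + U)/(2*U))
g = 11781082/2307255 (g = 5 - (-2017 + (2197 - 1*1823))/(15484 + (½)*(-129 - 149)/(-149)) = 5 - (-2017 + (2197 - 1823))/(15484 + (½)*(-1/149)*(-278)) = 5 - (-2017 + 374)/(15484 + 139/149) = 5 - (-1643)/2307255/149 = 5 - (-1643)*149/2307255 = 5 - 1*(-244807/2307255) = 5 + 244807/2307255 = 11781082/2307255 ≈ 5.1061)
u + g = -38975 + 11781082/2307255 = -89913482543/2307255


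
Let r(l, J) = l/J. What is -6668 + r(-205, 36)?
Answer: -240253/36 ≈ -6673.7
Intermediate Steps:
-6668 + r(-205, 36) = -6668 - 205/36 = -240253/36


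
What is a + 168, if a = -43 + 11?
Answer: 136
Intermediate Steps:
a = -32
a + 168 = -32 + 168 = 136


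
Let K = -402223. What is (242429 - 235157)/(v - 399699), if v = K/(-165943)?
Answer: -603368748/33163424467 ≈ -0.018194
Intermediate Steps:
v = 402223/165943 (v = -402223/(-165943) = -402223*(-1/165943) = 402223/165943 ≈ 2.4239)
(242429 - 235157)/(v - 399699) = (242429 - 235157)/(402223/165943 - 399699) = 7272/(-66326848934/165943) = 7272*(-165943/66326848934) = -603368748/33163424467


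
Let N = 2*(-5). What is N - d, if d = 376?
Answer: -386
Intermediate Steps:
N = -10
N - d = -10 - 1*376 = -10 - 376 = -386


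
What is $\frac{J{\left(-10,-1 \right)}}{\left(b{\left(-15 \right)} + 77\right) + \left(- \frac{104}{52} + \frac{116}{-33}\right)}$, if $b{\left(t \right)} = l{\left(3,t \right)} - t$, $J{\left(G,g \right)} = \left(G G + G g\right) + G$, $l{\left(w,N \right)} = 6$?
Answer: $\frac{825}{763} \approx 1.0813$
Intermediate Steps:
$J{\left(G,g \right)} = G + G^{2} + G g$ ($J{\left(G,g \right)} = \left(G^{2} + G g\right) + G = G + G^{2} + G g$)
$b{\left(t \right)} = 6 - t$
$\frac{J{\left(-10,-1 \right)}}{\left(b{\left(-15 \right)} + 77\right) + \left(- \frac{104}{52} + \frac{116}{-33}\right)} = \frac{\left(-10\right) \left(1 - 10 - 1\right)}{\left(\left(6 - -15\right) + 77\right) + \left(- \frac{104}{52} + \frac{116}{-33}\right)} = \frac{\left(-10\right) \left(-10\right)}{\left(\left(6 + 15\right) + 77\right) + \left(\left(-104\right) \frac{1}{52} + 116 \left(- \frac{1}{33}\right)\right)} = \frac{100}{\left(21 + 77\right) - \frac{182}{33}} = \frac{100}{98 - \frac{182}{33}} = \frac{100}{\frac{3052}{33}} = 100 \cdot \frac{33}{3052} = \frac{825}{763}$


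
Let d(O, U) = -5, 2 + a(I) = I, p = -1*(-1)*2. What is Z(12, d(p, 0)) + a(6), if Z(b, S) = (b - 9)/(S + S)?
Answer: 37/10 ≈ 3.7000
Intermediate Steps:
p = 2 (p = 1*2 = 2)
a(I) = -2 + I
Z(b, S) = (-9 + b)/(2*S) (Z(b, S) = (-9 + b)/((2*S)) = (-9 + b)*(1/(2*S)) = (-9 + b)/(2*S))
Z(12, d(p, 0)) + a(6) = (1/2)*(-9 + 12)/(-5) + (-2 + 6) = (1/2)*(-1/5)*3 + 4 = -3/10 + 4 = 37/10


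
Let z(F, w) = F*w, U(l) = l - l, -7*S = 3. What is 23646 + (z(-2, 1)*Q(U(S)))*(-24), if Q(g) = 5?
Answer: 23886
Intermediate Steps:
S = -3/7 (S = -⅐*3 = -3/7 ≈ -0.42857)
U(l) = 0
23646 + (z(-2, 1)*Q(U(S)))*(-24) = 23646 + (-2*1*5)*(-24) = 23646 - 2*5*(-24) = 23646 - 10*(-24) = 23646 + 240 = 23886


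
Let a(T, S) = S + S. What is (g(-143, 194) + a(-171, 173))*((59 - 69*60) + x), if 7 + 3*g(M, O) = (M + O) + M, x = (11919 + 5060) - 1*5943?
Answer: 2176915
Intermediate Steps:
x = 11036 (x = 16979 - 5943 = 11036)
g(M, O) = -7/3 + O/3 + 2*M/3 (g(M, O) = -7/3 + ((M + O) + M)/3 = -7/3 + (O + 2*M)/3 = -7/3 + (O/3 + 2*M/3) = -7/3 + O/3 + 2*M/3)
a(T, S) = 2*S
(g(-143, 194) + a(-171, 173))*((59 - 69*60) + x) = ((-7/3 + (⅓)*194 + (⅔)*(-143)) + 2*173)*((59 - 69*60) + 11036) = ((-7/3 + 194/3 - 286/3) + 346)*((59 - 4140) + 11036) = (-33 + 346)*(-4081 + 11036) = 313*6955 = 2176915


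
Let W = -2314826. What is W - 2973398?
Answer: -5288224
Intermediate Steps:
W - 2973398 = -2314826 - 2973398 = -5288224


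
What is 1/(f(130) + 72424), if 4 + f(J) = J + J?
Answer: 1/72680 ≈ 1.3759e-5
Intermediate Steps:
f(J) = -4 + 2*J (f(J) = -4 + (J + J) = -4 + 2*J)
1/(f(130) + 72424) = 1/((-4 + 2*130) + 72424) = 1/((-4 + 260) + 72424) = 1/(256 + 72424) = 1/72680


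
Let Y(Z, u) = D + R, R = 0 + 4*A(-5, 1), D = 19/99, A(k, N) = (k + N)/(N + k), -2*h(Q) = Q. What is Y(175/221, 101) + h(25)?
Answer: -1645/198 ≈ -8.3081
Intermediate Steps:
h(Q) = -Q/2
A(k, N) = 1 (A(k, N) = (N + k)/(N + k) = 1)
D = 19/99 (D = 19*(1/99) = 19/99 ≈ 0.19192)
R = 4 (R = 0 + 4*1 = 0 + 4 = 4)
Y(Z, u) = 415/99 (Y(Z, u) = 19/99 + 4 = 415/99)
Y(175/221, 101) + h(25) = 415/99 - ½*25 = 415/99 - 25/2 = -1645/198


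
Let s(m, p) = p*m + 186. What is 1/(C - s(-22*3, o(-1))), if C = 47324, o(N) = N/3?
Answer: 1/47116 ≈ 2.1224e-5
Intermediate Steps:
o(N) = N/3 (o(N) = N*(1/3) = N/3)
s(m, p) = 186 + m*p (s(m, p) = m*p + 186 = 186 + m*p)
1/(C - s(-22*3, o(-1))) = 1/(47324 - (186 + (-22*3)*((1/3)*(-1)))) = 1/(47324 - (186 - 66*(-1/3))) = 1/(47324 - (186 + 22)) = 1/(47324 - 1*208) = 1/(47324 - 208) = 1/47116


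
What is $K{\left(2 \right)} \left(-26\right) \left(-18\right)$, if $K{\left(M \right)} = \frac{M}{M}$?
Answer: $468$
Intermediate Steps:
$K{\left(M \right)} = 1$
$K{\left(2 \right)} \left(-26\right) \left(-18\right) = 1 \left(-26\right) \left(-18\right) = \left(-26\right) \left(-18\right) = 468$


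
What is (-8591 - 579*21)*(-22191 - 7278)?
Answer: 611481750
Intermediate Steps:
(-8591 - 579*21)*(-22191 - 7278) = (-8591 - 12159)*(-29469) = -20750*(-29469) = 611481750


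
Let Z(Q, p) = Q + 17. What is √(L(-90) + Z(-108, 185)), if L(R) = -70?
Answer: I*√161 ≈ 12.689*I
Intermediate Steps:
Z(Q, p) = 17 + Q
√(L(-90) + Z(-108, 185)) = √(-70 + (17 - 108)) = √(-70 - 91) = √(-161) = I*√161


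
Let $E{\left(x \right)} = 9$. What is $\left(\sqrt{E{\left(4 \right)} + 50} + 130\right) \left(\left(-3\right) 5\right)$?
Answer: $-1950 - 15 \sqrt{59} \approx -2065.2$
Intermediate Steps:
$\left(\sqrt{E{\left(4 \right)} + 50} + 130\right) \left(\left(-3\right) 5\right) = \left(\sqrt{9 + 50} + 130\right) \left(\left(-3\right) 5\right) = \left(\sqrt{59} + 130\right) \left(-15\right) = \left(130 + \sqrt{59}\right) \left(-15\right) = -1950 - 15 \sqrt{59}$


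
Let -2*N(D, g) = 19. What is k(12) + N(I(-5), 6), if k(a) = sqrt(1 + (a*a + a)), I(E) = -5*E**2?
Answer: -19/2 + sqrt(157) ≈ 3.0300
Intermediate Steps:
N(D, g) = -19/2 (N(D, g) = -1/2*19 = -19/2)
k(a) = sqrt(1 + a + a**2) (k(a) = sqrt(1 + (a**2 + a)) = sqrt(1 + (a + a**2)) = sqrt(1 + a + a**2))
k(12) + N(I(-5), 6) = sqrt(1 + 12 + 12**2) - 19/2 = sqrt(1 + 12 + 144) - 19/2 = sqrt(157) - 19/2 = -19/2 + sqrt(157)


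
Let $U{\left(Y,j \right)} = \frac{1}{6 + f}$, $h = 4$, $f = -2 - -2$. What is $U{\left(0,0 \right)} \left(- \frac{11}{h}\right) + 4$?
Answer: $\frac{85}{24} \approx 3.5417$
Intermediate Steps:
$f = 0$ ($f = -2 + 2 = 0$)
$U{\left(Y,j \right)} = \frac{1}{6}$ ($U{\left(Y,j \right)} = \frac{1}{6 + 0} = \frac{1}{6}$)
$U{\left(0,0 \right)} \left(- \frac{11}{h}\right) + 4 = \frac{\left(-11\right) \frac{1}{4}}{6} + 4 = \frac{1}{6} \left(- \frac{11}{4}\right) + 4 = - \frac{11}{24} + 4 = \frac{85}{24}$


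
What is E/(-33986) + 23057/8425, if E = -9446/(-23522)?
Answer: 9216058599447/3367551240050 ≈ 2.7367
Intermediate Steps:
E = 4723/11761 (E = -9446*(-1/23522) = 4723/11761 ≈ 0.40158)
E/(-33986) + 23057/8425 = (4723/11761)/(-33986) + 23057/8425 = (4723/11761)*(-1/33986) + 23057*(1/8425) = -4723/399709346 + 23057/8425 = 9216058599447/3367551240050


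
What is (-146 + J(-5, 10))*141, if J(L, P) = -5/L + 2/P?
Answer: -102084/5 ≈ -20417.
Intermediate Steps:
(-146 + J(-5, 10))*141 = (-146 + (-5/(-5) + 2/10))*141 = (-146 + (-5*(-1/5) + 2*(1/10)))*141 = (-146 + (1 + 1/5))*141 = (-146 + 6/5)*141 = -724/5*141 = -102084/5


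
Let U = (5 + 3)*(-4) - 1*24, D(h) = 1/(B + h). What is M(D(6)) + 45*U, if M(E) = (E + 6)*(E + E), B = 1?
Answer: -123394/49 ≈ -2518.2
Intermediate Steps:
D(h) = 1/(1 + h)
U = -56 (U = 8*(-4) - 24 = -32 - 24 = -56)
M(E) = 2*E*(6 + E) (M(E) = (6 + E)*(2*E) = 2*E*(6 + E))
M(D(6)) + 45*U = 2*(6 + 1/(1 + 6))/(1 + 6) + 45*(-56) = 2*(6 + 1/7)/7 - 2520 = 2*(⅐)*(6 + ⅐) - 2520 = 2*(⅐)*(43/7) - 2520 = 86/49 - 2520 = -123394/49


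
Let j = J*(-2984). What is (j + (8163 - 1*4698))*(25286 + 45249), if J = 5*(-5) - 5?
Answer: 6558696975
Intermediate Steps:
J = -30 (J = -25 - 5 = -30)
j = 89520 (j = -30*(-2984) = 89520)
(j + (8163 - 1*4698))*(25286 + 45249) = (89520 + (8163 - 1*4698))*(25286 + 45249) = (89520 + (8163 - 4698))*70535 = (89520 + 3465)*70535 = 92985*70535 = 6558696975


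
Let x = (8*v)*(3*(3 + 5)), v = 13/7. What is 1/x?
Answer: 7/2496 ≈ 0.0028045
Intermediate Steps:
v = 13/7 (v = 13*(⅐) = 13/7 ≈ 1.8571)
x = 2496/7 (x = (8*(13/7))*(3*(3 + 5)) = 104*(3*8)/7 = (104/7)*24 = 2496/7 ≈ 356.57)
1/x = 1/(2496/7) = 7/2496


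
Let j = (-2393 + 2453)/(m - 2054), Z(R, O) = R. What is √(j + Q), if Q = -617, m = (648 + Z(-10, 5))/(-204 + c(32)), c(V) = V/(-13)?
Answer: I*√113558665/429 ≈ 24.84*I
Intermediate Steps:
c(V) = -V/13 (c(V) = V*(-1/13) = -V/13)
m = -377/122 (m = (648 - 10)/(-204 - 1/13*32) = 638/(-204 - 32/13) = 638/(-2684/13) = 638*(-13/2684) = -377/122 ≈ -3.0902)
j = -488/16731 (j = (-2393 + 2453)/(-377/122 - 2054) = 60/(-250965/122) = 60*(-122/250965) = -488/16731 ≈ -0.029167)
√(j + Q) = √(-488/16731 - 617) = √(-10323515/16731) = I*√113558665/429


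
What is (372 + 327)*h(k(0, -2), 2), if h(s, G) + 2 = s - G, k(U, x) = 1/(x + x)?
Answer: -11883/4 ≈ -2970.8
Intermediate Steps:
k(U, x) = 1/(2*x)
h(s, G) = -2 + s - G (h(s, G) = -2 + (s - G) = -2 + s - G)
(372 + 327)*h(k(0, -2), 2) = (372 + 327)*(-2 + (1/2)/(-2) - 1*2) = 699*(-2 + (1/2)*(-1/2) - 2) = 699*(-2 - 1/4 - 2) = 699*(-17/4) = -11883/4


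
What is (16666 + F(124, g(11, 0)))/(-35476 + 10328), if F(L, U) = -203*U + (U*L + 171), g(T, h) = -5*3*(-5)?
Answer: -2728/6287 ≈ -0.43391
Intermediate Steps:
g(T, h) = 75 (g(T, h) = -15*(-5) = 75)
F(L, U) = 171 - 203*U + L*U (F(L, U) = -203*U + (L*U + 171) = -203*U + (171 + L*U) = 171 - 203*U + L*U)
(16666 + F(124, g(11, 0)))/(-35476 + 10328) = (16666 + (171 - 203*75 + 124*75))/(-35476 + 10328) = (16666 + (171 - 15225 + 9300))/(-25148) = (16666 - 5754)*(-1/25148) = 10912*(-1/25148) = -2728/6287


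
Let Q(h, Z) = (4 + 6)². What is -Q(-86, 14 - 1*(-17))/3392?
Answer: -25/848 ≈ -0.029481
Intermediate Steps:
Q(h, Z) = 100 (Q(h, Z) = 10² = 100)
-Q(-86, 14 - 1*(-17))/3392 = -1*100/3392 = -100*1/3392 = -25/848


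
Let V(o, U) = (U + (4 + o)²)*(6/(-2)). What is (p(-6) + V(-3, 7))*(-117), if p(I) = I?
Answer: 3510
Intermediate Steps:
V(o, U) = -3*U - 3*(4 + o)² (V(o, U) = (U + (4 + o)²)*(6*(-½)) = (U + (4 + o)²)*(-3) = -3*U - 3*(4 + o)²)
(p(-6) + V(-3, 7))*(-117) = (-6 + (-3*7 - 3*(4 - 3)²))*(-117) = (-6 + (-21 - 3*1²))*(-117) = (-6 + (-21 - 3*1))*(-117) = (-6 + (-21 - 3))*(-117) = (-6 - 24)*(-117) = -30*(-117) = 3510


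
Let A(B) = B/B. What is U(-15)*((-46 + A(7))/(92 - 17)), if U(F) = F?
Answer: 9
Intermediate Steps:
A(B) = 1
U(-15)*((-46 + A(7))/(92 - 17)) = -15*(-46 + 1)/(92 - 17) = -(-675)/75 = -15*(-⅗) = 9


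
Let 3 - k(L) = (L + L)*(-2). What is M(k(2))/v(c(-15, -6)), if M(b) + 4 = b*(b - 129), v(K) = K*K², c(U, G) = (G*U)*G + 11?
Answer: 1302/148035889 ≈ 8.7952e-6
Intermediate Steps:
k(L) = 3 + 4*L (k(L) = 3 - (L + L)*(-2) = 3 - 2*L*(-2) = 3 - (-4)*L = 3 + 4*L)
c(U, G) = 11 + U*G² (c(U, G) = U*G² + 11 = 11 + U*G²)
v(K) = K³
M(b) = -4 + b*(-129 + b) (M(b) = -4 + b*(b - 129) = -4 + b*(-129 + b))
M(k(2))/v(c(-15, -6)) = (-4 + (3 + 4*2)² - 129*(3 + 4*2))/((11 - 15*(-6)²)³) = (-4 + (3 + 8)² - 129*(3 + 8))/((11 - 15*36)³) = (-4 + 11² - 129*11)/((11 - 540)³) = (-4 + 121 - 1419)/((-529)³) = -1302/(-148035889) = -1302*(-1/148035889) = 1302/148035889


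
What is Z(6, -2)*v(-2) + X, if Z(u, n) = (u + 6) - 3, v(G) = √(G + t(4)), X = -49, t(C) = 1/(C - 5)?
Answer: -49 + 9*I*√3 ≈ -49.0 + 15.588*I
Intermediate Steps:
t(C) = 1/(-5 + C)
v(G) = √(-1 + G) (v(G) = √(G + 1/(-5 + 4)) = √(G + 1/(-1)) = √(G - 1) = √(-1 + G))
Z(u, n) = 3 + u (Z(u, n) = (6 + u) - 3 = 3 + u)
Z(6, -2)*v(-2) + X = (3 + 6)*√(-1 - 2) - 49 = 9*√(-3) - 49 = 9*(I*√3) - 49 = 9*I*√3 - 49 = -49 + 9*I*√3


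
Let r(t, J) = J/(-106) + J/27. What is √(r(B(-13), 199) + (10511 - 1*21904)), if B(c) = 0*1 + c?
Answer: I*√10363952310/954 ≈ 106.71*I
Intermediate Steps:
B(c) = c (B(c) = 0 + c = c)
r(t, J) = 79*J/2862 (r(t, J) = J*(-1/106) + J*(1/27) = -J/106 + J/27 = 79*J/2862)
√(r(B(-13), 199) + (10511 - 1*21904)) = √((79/2862)*199 + (10511 - 1*21904)) = √(15721/2862 + (10511 - 21904)) = √(15721/2862 - 11393) = √(-32591045/2862) = I*√10363952310/954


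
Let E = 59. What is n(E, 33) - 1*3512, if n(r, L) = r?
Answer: -3453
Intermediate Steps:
n(E, 33) - 1*3512 = 59 - 1*3512 = 59 - 3512 = -3453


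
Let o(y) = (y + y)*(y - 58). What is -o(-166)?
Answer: -74368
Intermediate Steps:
o(y) = 2*y*(-58 + y) (o(y) = (2*y)*(-58 + y) = 2*y*(-58 + y))
-o(-166) = -2*(-166)*(-58 - 166) = -2*(-166)*(-224) = -1*74368 = -74368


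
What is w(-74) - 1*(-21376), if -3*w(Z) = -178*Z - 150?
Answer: 51106/3 ≈ 17035.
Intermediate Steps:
w(Z) = 50 + 178*Z/3 (w(Z) = -(-178*Z - 150)/3 = -(-150 - 178*Z)/3 = 50 + 178*Z/3)
w(-74) - 1*(-21376) = (50 + (178/3)*(-74)) - 1*(-21376) = (50 - 13172/3) + 21376 = -13022/3 + 21376 = 51106/3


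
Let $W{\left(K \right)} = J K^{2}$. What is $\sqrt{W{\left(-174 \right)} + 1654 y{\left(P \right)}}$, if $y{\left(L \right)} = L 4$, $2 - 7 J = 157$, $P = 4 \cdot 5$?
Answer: $\frac{2 i \sqrt{6591445}}{7} \approx 733.54 i$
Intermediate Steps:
$P = 20$
$J = - \frac{155}{7}$ ($J = \frac{2}{7} - \frac{157}{7} = - \frac{155}{7} \approx -22.143$)
$y{\left(L \right)} = 4 L$
$W{\left(K \right)} = - \frac{155 K^{2}}{7}$
$\sqrt{W{\left(-174 \right)} + 1654 y{\left(P \right)}} = \sqrt{- \frac{155 \left(-174\right)^{2}}{7} + 1654 \cdot 4 \cdot 20} = \sqrt{\left(- \frac{155}{7}\right) 30276 + 1654 \cdot 80} = \sqrt{- \frac{4692780}{7} + 132320} = \sqrt{- \frac{3766540}{7}} = \frac{2 i \sqrt{6591445}}{7}$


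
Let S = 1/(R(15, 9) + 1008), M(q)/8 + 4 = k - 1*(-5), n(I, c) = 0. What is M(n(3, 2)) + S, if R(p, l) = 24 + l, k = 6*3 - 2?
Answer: 141577/1041 ≈ 136.00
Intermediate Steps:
k = 16 (k = 18 - 2 = 16)
M(q) = 136 (M(q) = -32 + 8*(16 - 1*(-5)) = -32 + 8*(16 + 5) = -32 + 8*21 = -32 + 168 = 136)
S = 1/1041 (S = 1/((24 + 9) + 1008) = 1/(33 + 1008) = 1/1041 ≈ 0.00096061)
M(n(3, 2)) + S = 136 + 1/1041 = 141577/1041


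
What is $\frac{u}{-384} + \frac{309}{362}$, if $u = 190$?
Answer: $\frac{12469}{34752} \approx 0.3588$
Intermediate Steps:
$\frac{u}{-384} + \frac{309}{362} = \frac{190}{-384} + \frac{309}{362} = 190 \left(- \frac{1}{384}\right) + 309 \cdot \frac{1}{362} = - \frac{95}{192} + \frac{309}{362} = \frac{12469}{34752}$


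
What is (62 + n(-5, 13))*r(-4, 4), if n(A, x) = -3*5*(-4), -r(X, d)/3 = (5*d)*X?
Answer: 29280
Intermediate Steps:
r(X, d) = -15*X*d (r(X, d) = -3*5*d*X = -15*X*d)
n(A, x) = 60 (n(A, x) = -15*(-4) = 60)
(62 + n(-5, 13))*r(-4, 4) = (62 + 60)*(-15*(-4)*4) = 122*240 = 29280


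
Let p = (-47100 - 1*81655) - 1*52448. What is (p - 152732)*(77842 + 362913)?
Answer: -147183520925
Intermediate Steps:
p = -181203 (p = (-47100 - 81655) - 52448 = -128755 - 52448 = -181203)
(p - 152732)*(77842 + 362913) = (-181203 - 152732)*(77842 + 362913) = -333935*440755 = -147183520925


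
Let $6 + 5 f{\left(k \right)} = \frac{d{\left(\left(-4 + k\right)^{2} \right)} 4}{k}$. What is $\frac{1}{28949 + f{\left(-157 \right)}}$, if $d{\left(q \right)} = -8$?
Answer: $\frac{157}{4544811} \approx 3.4545 \cdot 10^{-5}$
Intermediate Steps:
$f{\left(k \right)} = - \frac{6}{5} - \frac{32}{5 k}$ ($f{\left(k \right)} = - \frac{6}{5} + \frac{\left(-8\right) 4 \frac{1}{k}}{5} = - \frac{6}{5} + \frac{\left(-32\right) \frac{1}{k}}{5} = - \frac{6}{5} - \frac{32}{5 k}$)
$\frac{1}{28949 + f{\left(-157 \right)}} = \frac{1}{28949 + \frac{2 \left(-16 - -471\right)}{5 \left(-157\right)}} = \frac{1}{28949 + \frac{2}{5} \left(- \frac{1}{157}\right) \left(-16 + 471\right)} = \frac{1}{28949 + \frac{2}{5} \left(- \frac{1}{157}\right) 455} = \frac{1}{28949 - \frac{182}{157}} = \frac{1}{\frac{4544811}{157}} = \frac{157}{4544811}$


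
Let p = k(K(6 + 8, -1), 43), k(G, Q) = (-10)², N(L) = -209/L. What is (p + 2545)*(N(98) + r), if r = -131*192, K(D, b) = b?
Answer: -6520202725/98 ≈ -6.6533e+7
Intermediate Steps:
r = -25152
k(G, Q) = 100
p = 100
(p + 2545)*(N(98) + r) = (100 + 2545)*(-209/98 - 25152) = 2645*(-209*1/98 - 25152) = 2645*(-209/98 - 25152) = 2645*(-2465105/98) = -6520202725/98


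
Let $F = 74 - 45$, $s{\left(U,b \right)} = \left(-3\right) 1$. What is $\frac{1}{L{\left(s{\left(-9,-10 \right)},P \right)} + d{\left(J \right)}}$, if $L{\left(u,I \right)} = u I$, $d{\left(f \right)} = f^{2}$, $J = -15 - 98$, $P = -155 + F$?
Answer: $\frac{1}{13147} \approx 7.6063 \cdot 10^{-5}$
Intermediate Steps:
$s{\left(U,b \right)} = -3$
$F = 29$ ($F = 74 - 45 = 29$)
$P = -126$ ($P = -155 + 29 = -126$)
$J = -113$
$L{\left(u,I \right)} = I u$
$\frac{1}{L{\left(s{\left(-9,-10 \right)},P \right)} + d{\left(J \right)}} = \frac{1}{\left(-126\right) \left(-3\right) + \left(-113\right)^{2}} = \frac{1}{378 + 12769} = \frac{1}{13147}$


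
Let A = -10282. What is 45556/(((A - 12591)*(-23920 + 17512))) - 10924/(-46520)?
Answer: 25050811799/106538202495 ≈ 0.23513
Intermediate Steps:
45556/(((A - 12591)*(-23920 + 17512))) - 10924/(-46520) = 45556/(((-10282 - 12591)*(-23920 + 17512))) - 10924/(-46520) = 45556/((-22873*(-6408))) - 10924*(-1/46520) = 45556/146570184 + 2731/11630 = 45556*(1/146570184) + 2731/11630 = 11389/36642546 + 2731/11630 = 25050811799/106538202495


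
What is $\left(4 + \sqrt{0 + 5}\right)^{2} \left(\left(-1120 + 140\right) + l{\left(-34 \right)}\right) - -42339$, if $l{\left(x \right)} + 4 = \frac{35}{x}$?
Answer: $\frac{736215}{34} - \frac{133964 \sqrt{5}}{17} \approx 4032.6$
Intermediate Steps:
$l{\left(x \right)} = -4 + \frac{35}{x}$
$\left(4 + \sqrt{0 + 5}\right)^{2} \left(\left(-1120 + 140\right) + l{\left(-34 \right)}\right) - -42339 = \left(4 + \sqrt{0 + 5}\right)^{2} \left(\left(-1120 + 140\right) - \left(4 - \frac{35}{-34}\right)\right) - -42339 = \left(4 + \sqrt{5}\right)^{2} \left(-980 + \left(-4 + 35 \left(- \frac{1}{34}\right)\right)\right) + 42339 = \left(4 + \sqrt{5}\right)^{2} \left(-980 - \frac{171}{34}\right) + 42339 = \left(4 + \sqrt{5}\right)^{2} \left(- \frac{33491}{34}\right) + 42339 = - \frac{33491 \left(4 + \sqrt{5}\right)^{2}}{34} + 42339 = 42339 - \frac{33491 \left(4 + \sqrt{5}\right)^{2}}{34}$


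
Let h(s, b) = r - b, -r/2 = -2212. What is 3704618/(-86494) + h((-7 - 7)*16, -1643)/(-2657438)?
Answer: -4922658703891/114926221186 ≈ -42.833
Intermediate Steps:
r = 4424 (r = -2*(-2212) = 4424)
h(s, b) = 4424 - b
3704618/(-86494) + h((-7 - 7)*16, -1643)/(-2657438) = 3704618/(-86494) + (4424 - 1*(-1643))/(-2657438) = 3704618*(-1/86494) + (4424 + 1643)*(-1/2657438) = -1852309/43247 + 6067*(-1/2657438) = -1852309/43247 - 6067/2657438 = -4922658703891/114926221186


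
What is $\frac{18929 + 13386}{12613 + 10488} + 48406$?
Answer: $\frac{1118259321}{23101} \approx 48407.0$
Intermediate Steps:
$\frac{18929 + 13386}{12613 + 10488} + 48406 = \frac{32315}{23101} + 48406 = \frac{1118259321}{23101}$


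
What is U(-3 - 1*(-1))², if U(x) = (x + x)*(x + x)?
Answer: 256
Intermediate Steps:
U(x) = 4*x² (U(x) = (2*x)*(2*x) = 4*x²)
U(-3 - 1*(-1))² = (4*(-3 - 1*(-1))²)² = (4*(-3 + 1)²)² = (4*(-2)²)² = (4*4)² = 16² = 256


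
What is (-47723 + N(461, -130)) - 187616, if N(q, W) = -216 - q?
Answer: -236016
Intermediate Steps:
(-47723 + N(461, -130)) - 187616 = (-47723 + (-216 - 1*461)) - 187616 = (-47723 + (-216 - 461)) - 187616 = (-47723 - 677) - 187616 = -48400 - 187616 = -236016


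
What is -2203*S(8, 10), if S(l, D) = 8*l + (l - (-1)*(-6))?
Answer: -145398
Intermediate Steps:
S(l, D) = -6 + 9*l (S(l, D) = 8*l + (l - 1*6) = 8*l + (l - 6) = 8*l + (-6 + l) = -6 + 9*l)
-2203*S(8, 10) = -2203*(-6 + 9*8) = -2203*(-6 + 72) = -2203*66 = -145398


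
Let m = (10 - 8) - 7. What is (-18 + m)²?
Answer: 529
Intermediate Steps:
m = -5 (m = 2 - 7 = -5)
(-18 + m)² = (-18 - 5)² = (-23)² = 529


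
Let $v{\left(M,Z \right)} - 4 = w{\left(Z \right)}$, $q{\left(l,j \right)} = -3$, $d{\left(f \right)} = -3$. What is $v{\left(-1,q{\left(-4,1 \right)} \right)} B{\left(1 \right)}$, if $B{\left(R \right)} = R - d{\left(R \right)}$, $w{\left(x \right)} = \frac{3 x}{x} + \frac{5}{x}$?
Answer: $\frac{64}{3} \approx 21.333$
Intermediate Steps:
$w{\left(x \right)} = 3 + \frac{5}{x}$
$v{\left(M,Z \right)} = 7 + \frac{5}{Z}$ ($v{\left(M,Z \right)} = 4 + \left(3 + \frac{5}{Z}\right) = 7 + \frac{5}{Z}$)
$B{\left(R \right)} = 3 + R$ ($B{\left(R \right)} = R - -3 = R + 3 = 3 + R$)
$v{\left(-1,q{\left(-4,1 \right)} \right)} B{\left(1 \right)} = \left(7 + \frac{5}{-3}\right) \left(3 + 1\right) = \left(7 + 5 \left(- \frac{1}{3}\right)\right) 4 = \left(7 - \frac{5}{3}\right) 4 = \frac{16}{3} \cdot 4 = \frac{64}{3}$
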